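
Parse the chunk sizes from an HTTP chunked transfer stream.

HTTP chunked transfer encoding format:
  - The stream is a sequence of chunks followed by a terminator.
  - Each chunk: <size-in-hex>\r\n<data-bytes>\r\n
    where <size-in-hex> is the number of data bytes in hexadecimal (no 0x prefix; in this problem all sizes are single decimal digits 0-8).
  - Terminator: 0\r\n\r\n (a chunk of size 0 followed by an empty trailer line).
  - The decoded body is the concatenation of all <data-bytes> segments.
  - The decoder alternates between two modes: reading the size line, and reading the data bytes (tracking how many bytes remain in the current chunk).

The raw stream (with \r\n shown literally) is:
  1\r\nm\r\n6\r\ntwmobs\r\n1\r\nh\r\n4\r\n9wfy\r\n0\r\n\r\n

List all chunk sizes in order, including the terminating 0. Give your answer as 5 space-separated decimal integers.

Chunk 1: stream[0..1]='1' size=0x1=1, data at stream[3..4]='m' -> body[0..1], body so far='m'
Chunk 2: stream[6..7]='6' size=0x6=6, data at stream[9..15]='twmobs' -> body[1..7], body so far='mtwmobs'
Chunk 3: stream[17..18]='1' size=0x1=1, data at stream[20..21]='h' -> body[7..8], body so far='mtwmobsh'
Chunk 4: stream[23..24]='4' size=0x4=4, data at stream[26..30]='9wfy' -> body[8..12], body so far='mtwmobsh9wfy'
Chunk 5: stream[32..33]='0' size=0 (terminator). Final body='mtwmobsh9wfy' (12 bytes)

Answer: 1 6 1 4 0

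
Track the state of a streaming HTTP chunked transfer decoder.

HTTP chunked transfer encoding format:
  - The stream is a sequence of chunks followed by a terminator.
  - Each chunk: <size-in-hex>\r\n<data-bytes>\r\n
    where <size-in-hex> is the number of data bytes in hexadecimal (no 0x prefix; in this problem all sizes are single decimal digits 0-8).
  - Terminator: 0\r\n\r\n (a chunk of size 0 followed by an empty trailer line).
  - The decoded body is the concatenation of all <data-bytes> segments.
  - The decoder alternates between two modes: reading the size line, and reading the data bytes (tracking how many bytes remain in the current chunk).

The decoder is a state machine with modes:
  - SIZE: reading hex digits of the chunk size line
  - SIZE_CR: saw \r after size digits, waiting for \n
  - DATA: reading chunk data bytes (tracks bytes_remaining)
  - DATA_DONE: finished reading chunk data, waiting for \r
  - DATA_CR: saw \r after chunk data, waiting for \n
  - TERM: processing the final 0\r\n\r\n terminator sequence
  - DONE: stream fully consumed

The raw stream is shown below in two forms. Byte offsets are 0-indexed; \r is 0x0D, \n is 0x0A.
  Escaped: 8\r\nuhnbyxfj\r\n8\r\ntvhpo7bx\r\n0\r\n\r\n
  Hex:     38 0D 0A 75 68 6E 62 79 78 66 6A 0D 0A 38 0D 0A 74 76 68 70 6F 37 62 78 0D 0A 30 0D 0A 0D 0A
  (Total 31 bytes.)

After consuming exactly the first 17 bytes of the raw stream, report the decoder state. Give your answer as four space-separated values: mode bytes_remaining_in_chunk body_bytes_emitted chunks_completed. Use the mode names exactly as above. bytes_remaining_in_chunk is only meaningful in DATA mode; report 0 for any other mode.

Answer: DATA 7 9 1

Derivation:
Byte 0 = '8': mode=SIZE remaining=0 emitted=0 chunks_done=0
Byte 1 = 0x0D: mode=SIZE_CR remaining=0 emitted=0 chunks_done=0
Byte 2 = 0x0A: mode=DATA remaining=8 emitted=0 chunks_done=0
Byte 3 = 'u': mode=DATA remaining=7 emitted=1 chunks_done=0
Byte 4 = 'h': mode=DATA remaining=6 emitted=2 chunks_done=0
Byte 5 = 'n': mode=DATA remaining=5 emitted=3 chunks_done=0
Byte 6 = 'b': mode=DATA remaining=4 emitted=4 chunks_done=0
Byte 7 = 'y': mode=DATA remaining=3 emitted=5 chunks_done=0
Byte 8 = 'x': mode=DATA remaining=2 emitted=6 chunks_done=0
Byte 9 = 'f': mode=DATA remaining=1 emitted=7 chunks_done=0
Byte 10 = 'j': mode=DATA_DONE remaining=0 emitted=8 chunks_done=0
Byte 11 = 0x0D: mode=DATA_CR remaining=0 emitted=8 chunks_done=0
Byte 12 = 0x0A: mode=SIZE remaining=0 emitted=8 chunks_done=1
Byte 13 = '8': mode=SIZE remaining=0 emitted=8 chunks_done=1
Byte 14 = 0x0D: mode=SIZE_CR remaining=0 emitted=8 chunks_done=1
Byte 15 = 0x0A: mode=DATA remaining=8 emitted=8 chunks_done=1
Byte 16 = 't': mode=DATA remaining=7 emitted=9 chunks_done=1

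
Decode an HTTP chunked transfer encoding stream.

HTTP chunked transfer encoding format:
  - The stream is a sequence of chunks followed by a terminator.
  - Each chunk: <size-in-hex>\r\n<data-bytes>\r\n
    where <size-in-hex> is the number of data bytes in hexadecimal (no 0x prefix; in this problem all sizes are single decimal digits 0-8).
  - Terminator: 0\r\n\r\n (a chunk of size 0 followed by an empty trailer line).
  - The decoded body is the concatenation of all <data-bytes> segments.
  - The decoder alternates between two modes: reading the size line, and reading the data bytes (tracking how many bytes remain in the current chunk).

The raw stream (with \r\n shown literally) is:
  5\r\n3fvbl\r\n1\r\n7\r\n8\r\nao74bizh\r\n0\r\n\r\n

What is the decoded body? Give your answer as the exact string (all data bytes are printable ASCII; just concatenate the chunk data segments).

Chunk 1: stream[0..1]='5' size=0x5=5, data at stream[3..8]='3fvbl' -> body[0..5], body so far='3fvbl'
Chunk 2: stream[10..11]='1' size=0x1=1, data at stream[13..14]='7' -> body[5..6], body so far='3fvbl7'
Chunk 3: stream[16..17]='8' size=0x8=8, data at stream[19..27]='ao74bizh' -> body[6..14], body so far='3fvbl7ao74bizh'
Chunk 4: stream[29..30]='0' size=0 (terminator). Final body='3fvbl7ao74bizh' (14 bytes)

Answer: 3fvbl7ao74bizh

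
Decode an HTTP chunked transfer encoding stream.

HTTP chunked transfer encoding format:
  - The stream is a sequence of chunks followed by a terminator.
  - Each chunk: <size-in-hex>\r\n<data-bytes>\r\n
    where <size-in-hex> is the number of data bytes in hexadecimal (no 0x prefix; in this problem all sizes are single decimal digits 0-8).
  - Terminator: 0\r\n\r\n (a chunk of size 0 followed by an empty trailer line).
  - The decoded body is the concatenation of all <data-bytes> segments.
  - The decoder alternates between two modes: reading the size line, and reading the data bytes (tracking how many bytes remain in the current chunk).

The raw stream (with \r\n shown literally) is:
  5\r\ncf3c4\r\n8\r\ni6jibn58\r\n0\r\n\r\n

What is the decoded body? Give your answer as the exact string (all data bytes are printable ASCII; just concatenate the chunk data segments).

Answer: cf3c4i6jibn58

Derivation:
Chunk 1: stream[0..1]='5' size=0x5=5, data at stream[3..8]='cf3c4' -> body[0..5], body so far='cf3c4'
Chunk 2: stream[10..11]='8' size=0x8=8, data at stream[13..21]='i6jibn58' -> body[5..13], body so far='cf3c4i6jibn58'
Chunk 3: stream[23..24]='0' size=0 (terminator). Final body='cf3c4i6jibn58' (13 bytes)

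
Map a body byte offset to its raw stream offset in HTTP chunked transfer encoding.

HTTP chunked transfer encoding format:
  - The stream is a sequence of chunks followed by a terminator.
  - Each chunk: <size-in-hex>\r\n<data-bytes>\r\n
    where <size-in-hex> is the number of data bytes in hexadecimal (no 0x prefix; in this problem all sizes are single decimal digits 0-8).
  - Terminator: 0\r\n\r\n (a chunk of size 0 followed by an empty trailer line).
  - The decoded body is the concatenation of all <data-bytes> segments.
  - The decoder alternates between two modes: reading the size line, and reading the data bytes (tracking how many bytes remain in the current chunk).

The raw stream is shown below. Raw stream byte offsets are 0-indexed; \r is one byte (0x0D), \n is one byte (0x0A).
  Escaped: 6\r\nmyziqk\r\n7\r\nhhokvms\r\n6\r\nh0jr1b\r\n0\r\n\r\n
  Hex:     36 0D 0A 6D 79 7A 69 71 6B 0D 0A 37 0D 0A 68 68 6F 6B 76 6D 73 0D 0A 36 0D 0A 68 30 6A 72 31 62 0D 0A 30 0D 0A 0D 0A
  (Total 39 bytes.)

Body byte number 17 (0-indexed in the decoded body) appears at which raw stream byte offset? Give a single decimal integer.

Answer: 30

Derivation:
Chunk 1: stream[0..1]='6' size=0x6=6, data at stream[3..9]='myziqk' -> body[0..6], body so far='myziqk'
Chunk 2: stream[11..12]='7' size=0x7=7, data at stream[14..21]='hhokvms' -> body[6..13], body so far='myziqkhhokvms'
Chunk 3: stream[23..24]='6' size=0x6=6, data at stream[26..32]='h0jr1b' -> body[13..19], body so far='myziqkhhokvmsh0jr1b'
Chunk 4: stream[34..35]='0' size=0 (terminator). Final body='myziqkhhokvmsh0jr1b' (19 bytes)
Body byte 17 at stream offset 30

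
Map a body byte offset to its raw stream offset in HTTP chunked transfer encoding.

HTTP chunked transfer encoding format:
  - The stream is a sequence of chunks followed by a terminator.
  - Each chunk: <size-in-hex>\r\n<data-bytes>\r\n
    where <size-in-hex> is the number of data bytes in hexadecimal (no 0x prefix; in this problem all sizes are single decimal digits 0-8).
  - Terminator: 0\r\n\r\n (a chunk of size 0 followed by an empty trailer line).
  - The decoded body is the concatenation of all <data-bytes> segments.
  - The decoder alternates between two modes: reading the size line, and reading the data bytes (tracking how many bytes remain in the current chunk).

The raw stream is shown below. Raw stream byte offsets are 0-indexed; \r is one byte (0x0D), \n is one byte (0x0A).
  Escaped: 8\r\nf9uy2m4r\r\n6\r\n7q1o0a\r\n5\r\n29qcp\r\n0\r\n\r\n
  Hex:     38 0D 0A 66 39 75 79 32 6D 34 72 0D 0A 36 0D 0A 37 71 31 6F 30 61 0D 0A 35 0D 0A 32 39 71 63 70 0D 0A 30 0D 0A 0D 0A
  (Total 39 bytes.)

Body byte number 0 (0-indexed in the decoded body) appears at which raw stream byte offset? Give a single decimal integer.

Chunk 1: stream[0..1]='8' size=0x8=8, data at stream[3..11]='f9uy2m4r' -> body[0..8], body so far='f9uy2m4r'
Chunk 2: stream[13..14]='6' size=0x6=6, data at stream[16..22]='7q1o0a' -> body[8..14], body so far='f9uy2m4r7q1o0a'
Chunk 3: stream[24..25]='5' size=0x5=5, data at stream[27..32]='29qcp' -> body[14..19], body so far='f9uy2m4r7q1o0a29qcp'
Chunk 4: stream[34..35]='0' size=0 (terminator). Final body='f9uy2m4r7q1o0a29qcp' (19 bytes)
Body byte 0 at stream offset 3

Answer: 3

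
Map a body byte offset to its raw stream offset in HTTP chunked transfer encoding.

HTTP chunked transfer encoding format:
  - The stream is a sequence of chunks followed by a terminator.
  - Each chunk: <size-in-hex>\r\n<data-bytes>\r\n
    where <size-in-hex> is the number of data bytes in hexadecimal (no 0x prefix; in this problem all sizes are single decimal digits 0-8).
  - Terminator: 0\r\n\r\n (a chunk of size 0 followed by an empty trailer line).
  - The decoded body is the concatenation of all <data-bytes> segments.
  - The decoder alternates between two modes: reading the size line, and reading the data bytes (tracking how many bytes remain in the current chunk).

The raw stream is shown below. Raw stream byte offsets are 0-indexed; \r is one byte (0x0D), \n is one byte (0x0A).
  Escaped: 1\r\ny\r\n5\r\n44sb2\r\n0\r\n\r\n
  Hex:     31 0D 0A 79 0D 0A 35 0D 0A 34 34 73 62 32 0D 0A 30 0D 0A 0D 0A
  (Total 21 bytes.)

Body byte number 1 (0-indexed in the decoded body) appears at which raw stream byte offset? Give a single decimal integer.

Answer: 9

Derivation:
Chunk 1: stream[0..1]='1' size=0x1=1, data at stream[3..4]='y' -> body[0..1], body so far='y'
Chunk 2: stream[6..7]='5' size=0x5=5, data at stream[9..14]='44sb2' -> body[1..6], body so far='y44sb2'
Chunk 3: stream[16..17]='0' size=0 (terminator). Final body='y44sb2' (6 bytes)
Body byte 1 at stream offset 9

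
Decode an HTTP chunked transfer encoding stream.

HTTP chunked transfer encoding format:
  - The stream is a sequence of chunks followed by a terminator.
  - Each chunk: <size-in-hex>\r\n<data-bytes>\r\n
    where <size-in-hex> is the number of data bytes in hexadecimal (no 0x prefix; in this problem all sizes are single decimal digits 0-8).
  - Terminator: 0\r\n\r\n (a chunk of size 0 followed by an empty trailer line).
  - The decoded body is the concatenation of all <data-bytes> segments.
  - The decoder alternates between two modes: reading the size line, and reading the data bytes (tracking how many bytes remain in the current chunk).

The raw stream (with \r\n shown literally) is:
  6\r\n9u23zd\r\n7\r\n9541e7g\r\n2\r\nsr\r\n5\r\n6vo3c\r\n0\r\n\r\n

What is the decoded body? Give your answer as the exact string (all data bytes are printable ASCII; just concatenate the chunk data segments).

Chunk 1: stream[0..1]='6' size=0x6=6, data at stream[3..9]='9u23zd' -> body[0..6], body so far='9u23zd'
Chunk 2: stream[11..12]='7' size=0x7=7, data at stream[14..21]='9541e7g' -> body[6..13], body so far='9u23zd9541e7g'
Chunk 3: stream[23..24]='2' size=0x2=2, data at stream[26..28]='sr' -> body[13..15], body so far='9u23zd9541e7gsr'
Chunk 4: stream[30..31]='5' size=0x5=5, data at stream[33..38]='6vo3c' -> body[15..20], body so far='9u23zd9541e7gsr6vo3c'
Chunk 5: stream[40..41]='0' size=0 (terminator). Final body='9u23zd9541e7gsr6vo3c' (20 bytes)

Answer: 9u23zd9541e7gsr6vo3c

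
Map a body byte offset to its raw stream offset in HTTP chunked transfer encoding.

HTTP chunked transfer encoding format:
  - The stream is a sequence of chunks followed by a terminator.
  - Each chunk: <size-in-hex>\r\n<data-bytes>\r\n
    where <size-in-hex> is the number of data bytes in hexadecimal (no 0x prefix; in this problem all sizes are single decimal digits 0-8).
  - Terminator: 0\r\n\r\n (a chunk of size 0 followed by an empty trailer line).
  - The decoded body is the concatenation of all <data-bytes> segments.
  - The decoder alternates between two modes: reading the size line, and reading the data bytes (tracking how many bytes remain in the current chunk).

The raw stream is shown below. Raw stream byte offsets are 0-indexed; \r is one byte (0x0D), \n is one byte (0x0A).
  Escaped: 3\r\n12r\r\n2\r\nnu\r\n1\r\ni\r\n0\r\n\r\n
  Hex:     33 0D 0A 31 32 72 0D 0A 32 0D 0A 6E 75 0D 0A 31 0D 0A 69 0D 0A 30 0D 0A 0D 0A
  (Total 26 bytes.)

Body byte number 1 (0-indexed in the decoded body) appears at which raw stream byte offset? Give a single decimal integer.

Chunk 1: stream[0..1]='3' size=0x3=3, data at stream[3..6]='12r' -> body[0..3], body so far='12r'
Chunk 2: stream[8..9]='2' size=0x2=2, data at stream[11..13]='nu' -> body[3..5], body so far='12rnu'
Chunk 3: stream[15..16]='1' size=0x1=1, data at stream[18..19]='i' -> body[5..6], body so far='12rnui'
Chunk 4: stream[21..22]='0' size=0 (terminator). Final body='12rnui' (6 bytes)
Body byte 1 at stream offset 4

Answer: 4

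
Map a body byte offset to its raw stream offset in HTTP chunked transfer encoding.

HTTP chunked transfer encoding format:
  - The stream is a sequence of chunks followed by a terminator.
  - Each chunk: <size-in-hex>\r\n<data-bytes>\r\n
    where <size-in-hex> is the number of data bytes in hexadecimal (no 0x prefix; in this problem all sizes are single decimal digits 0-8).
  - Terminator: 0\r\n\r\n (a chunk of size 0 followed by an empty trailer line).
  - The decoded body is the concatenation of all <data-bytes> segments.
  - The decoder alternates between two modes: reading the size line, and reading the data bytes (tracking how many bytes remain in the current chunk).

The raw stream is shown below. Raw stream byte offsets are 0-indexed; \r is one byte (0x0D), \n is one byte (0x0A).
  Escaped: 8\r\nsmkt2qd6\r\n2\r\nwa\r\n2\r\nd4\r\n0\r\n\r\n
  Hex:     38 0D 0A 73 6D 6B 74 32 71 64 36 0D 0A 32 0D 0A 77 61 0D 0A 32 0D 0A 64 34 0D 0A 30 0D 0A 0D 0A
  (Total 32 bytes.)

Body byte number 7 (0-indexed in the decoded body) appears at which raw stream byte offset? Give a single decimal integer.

Answer: 10

Derivation:
Chunk 1: stream[0..1]='8' size=0x8=8, data at stream[3..11]='smkt2qd6' -> body[0..8], body so far='smkt2qd6'
Chunk 2: stream[13..14]='2' size=0x2=2, data at stream[16..18]='wa' -> body[8..10], body so far='smkt2qd6wa'
Chunk 3: stream[20..21]='2' size=0x2=2, data at stream[23..25]='d4' -> body[10..12], body so far='smkt2qd6wad4'
Chunk 4: stream[27..28]='0' size=0 (terminator). Final body='smkt2qd6wad4' (12 bytes)
Body byte 7 at stream offset 10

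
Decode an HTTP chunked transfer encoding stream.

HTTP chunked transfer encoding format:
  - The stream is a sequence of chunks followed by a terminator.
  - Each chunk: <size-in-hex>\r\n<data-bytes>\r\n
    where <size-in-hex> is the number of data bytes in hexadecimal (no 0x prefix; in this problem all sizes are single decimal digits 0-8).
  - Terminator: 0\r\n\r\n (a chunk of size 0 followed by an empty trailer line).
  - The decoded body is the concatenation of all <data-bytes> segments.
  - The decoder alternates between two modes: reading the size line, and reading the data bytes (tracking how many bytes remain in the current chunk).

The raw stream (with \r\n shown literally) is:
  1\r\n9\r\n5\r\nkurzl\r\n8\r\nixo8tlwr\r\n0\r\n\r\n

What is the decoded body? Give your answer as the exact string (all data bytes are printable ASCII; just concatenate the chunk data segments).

Answer: 9kurzlixo8tlwr

Derivation:
Chunk 1: stream[0..1]='1' size=0x1=1, data at stream[3..4]='9' -> body[0..1], body so far='9'
Chunk 2: stream[6..7]='5' size=0x5=5, data at stream[9..14]='kurzl' -> body[1..6], body so far='9kurzl'
Chunk 3: stream[16..17]='8' size=0x8=8, data at stream[19..27]='ixo8tlwr' -> body[6..14], body so far='9kurzlixo8tlwr'
Chunk 4: stream[29..30]='0' size=0 (terminator). Final body='9kurzlixo8tlwr' (14 bytes)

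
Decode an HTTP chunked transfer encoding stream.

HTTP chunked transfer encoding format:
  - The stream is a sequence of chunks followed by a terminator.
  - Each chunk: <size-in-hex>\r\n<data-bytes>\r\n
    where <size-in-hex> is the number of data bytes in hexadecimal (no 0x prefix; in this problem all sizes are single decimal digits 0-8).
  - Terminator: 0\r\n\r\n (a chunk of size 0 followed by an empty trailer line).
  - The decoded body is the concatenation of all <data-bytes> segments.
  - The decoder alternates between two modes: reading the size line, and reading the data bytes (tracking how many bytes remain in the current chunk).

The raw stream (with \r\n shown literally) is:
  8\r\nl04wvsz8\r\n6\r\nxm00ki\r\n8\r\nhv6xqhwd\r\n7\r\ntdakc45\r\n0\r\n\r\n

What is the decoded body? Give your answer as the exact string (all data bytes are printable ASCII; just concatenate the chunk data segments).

Chunk 1: stream[0..1]='8' size=0x8=8, data at stream[3..11]='l04wvsz8' -> body[0..8], body so far='l04wvsz8'
Chunk 2: stream[13..14]='6' size=0x6=6, data at stream[16..22]='xm00ki' -> body[8..14], body so far='l04wvsz8xm00ki'
Chunk 3: stream[24..25]='8' size=0x8=8, data at stream[27..35]='hv6xqhwd' -> body[14..22], body so far='l04wvsz8xm00kihv6xqhwd'
Chunk 4: stream[37..38]='7' size=0x7=7, data at stream[40..47]='tdakc45' -> body[22..29], body so far='l04wvsz8xm00kihv6xqhwdtdakc45'
Chunk 5: stream[49..50]='0' size=0 (terminator). Final body='l04wvsz8xm00kihv6xqhwdtdakc45' (29 bytes)

Answer: l04wvsz8xm00kihv6xqhwdtdakc45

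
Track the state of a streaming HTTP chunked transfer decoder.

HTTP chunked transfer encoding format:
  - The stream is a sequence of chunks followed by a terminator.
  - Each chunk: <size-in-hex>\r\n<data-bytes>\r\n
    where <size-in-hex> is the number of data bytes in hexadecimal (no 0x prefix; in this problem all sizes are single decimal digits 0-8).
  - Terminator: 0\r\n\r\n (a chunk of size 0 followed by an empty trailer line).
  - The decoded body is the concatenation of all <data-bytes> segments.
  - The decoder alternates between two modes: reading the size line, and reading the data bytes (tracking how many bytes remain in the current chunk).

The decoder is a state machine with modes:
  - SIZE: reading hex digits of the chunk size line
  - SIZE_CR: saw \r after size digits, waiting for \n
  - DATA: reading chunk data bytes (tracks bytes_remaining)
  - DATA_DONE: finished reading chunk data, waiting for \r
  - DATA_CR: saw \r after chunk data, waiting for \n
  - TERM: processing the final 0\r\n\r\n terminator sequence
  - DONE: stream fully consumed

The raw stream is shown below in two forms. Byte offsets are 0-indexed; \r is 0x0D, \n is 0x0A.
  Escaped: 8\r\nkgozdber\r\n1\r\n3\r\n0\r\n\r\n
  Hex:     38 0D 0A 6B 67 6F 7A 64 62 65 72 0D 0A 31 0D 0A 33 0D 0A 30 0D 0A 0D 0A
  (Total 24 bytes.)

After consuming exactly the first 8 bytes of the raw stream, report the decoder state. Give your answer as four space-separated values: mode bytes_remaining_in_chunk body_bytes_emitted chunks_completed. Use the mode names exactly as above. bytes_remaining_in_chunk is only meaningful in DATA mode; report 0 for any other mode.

Byte 0 = '8': mode=SIZE remaining=0 emitted=0 chunks_done=0
Byte 1 = 0x0D: mode=SIZE_CR remaining=0 emitted=0 chunks_done=0
Byte 2 = 0x0A: mode=DATA remaining=8 emitted=0 chunks_done=0
Byte 3 = 'k': mode=DATA remaining=7 emitted=1 chunks_done=0
Byte 4 = 'g': mode=DATA remaining=6 emitted=2 chunks_done=0
Byte 5 = 'o': mode=DATA remaining=5 emitted=3 chunks_done=0
Byte 6 = 'z': mode=DATA remaining=4 emitted=4 chunks_done=0
Byte 7 = 'd': mode=DATA remaining=3 emitted=5 chunks_done=0

Answer: DATA 3 5 0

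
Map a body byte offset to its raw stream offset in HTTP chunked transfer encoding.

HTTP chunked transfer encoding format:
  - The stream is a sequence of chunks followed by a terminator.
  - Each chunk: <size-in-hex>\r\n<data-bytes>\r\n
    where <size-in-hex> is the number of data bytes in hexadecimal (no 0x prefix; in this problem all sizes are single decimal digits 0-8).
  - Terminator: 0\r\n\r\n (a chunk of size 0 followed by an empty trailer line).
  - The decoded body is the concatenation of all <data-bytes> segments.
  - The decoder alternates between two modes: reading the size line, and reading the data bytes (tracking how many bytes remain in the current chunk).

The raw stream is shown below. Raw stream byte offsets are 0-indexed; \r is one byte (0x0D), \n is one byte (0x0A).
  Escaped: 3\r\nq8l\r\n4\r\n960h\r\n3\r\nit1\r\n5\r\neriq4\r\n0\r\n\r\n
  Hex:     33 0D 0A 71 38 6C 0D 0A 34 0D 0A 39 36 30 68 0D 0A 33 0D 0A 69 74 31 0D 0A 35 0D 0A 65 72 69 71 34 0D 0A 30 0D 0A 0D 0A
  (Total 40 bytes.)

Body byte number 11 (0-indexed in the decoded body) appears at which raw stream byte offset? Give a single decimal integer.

Answer: 29

Derivation:
Chunk 1: stream[0..1]='3' size=0x3=3, data at stream[3..6]='q8l' -> body[0..3], body so far='q8l'
Chunk 2: stream[8..9]='4' size=0x4=4, data at stream[11..15]='960h' -> body[3..7], body so far='q8l960h'
Chunk 3: stream[17..18]='3' size=0x3=3, data at stream[20..23]='it1' -> body[7..10], body so far='q8l960hit1'
Chunk 4: stream[25..26]='5' size=0x5=5, data at stream[28..33]='eriq4' -> body[10..15], body so far='q8l960hit1eriq4'
Chunk 5: stream[35..36]='0' size=0 (terminator). Final body='q8l960hit1eriq4' (15 bytes)
Body byte 11 at stream offset 29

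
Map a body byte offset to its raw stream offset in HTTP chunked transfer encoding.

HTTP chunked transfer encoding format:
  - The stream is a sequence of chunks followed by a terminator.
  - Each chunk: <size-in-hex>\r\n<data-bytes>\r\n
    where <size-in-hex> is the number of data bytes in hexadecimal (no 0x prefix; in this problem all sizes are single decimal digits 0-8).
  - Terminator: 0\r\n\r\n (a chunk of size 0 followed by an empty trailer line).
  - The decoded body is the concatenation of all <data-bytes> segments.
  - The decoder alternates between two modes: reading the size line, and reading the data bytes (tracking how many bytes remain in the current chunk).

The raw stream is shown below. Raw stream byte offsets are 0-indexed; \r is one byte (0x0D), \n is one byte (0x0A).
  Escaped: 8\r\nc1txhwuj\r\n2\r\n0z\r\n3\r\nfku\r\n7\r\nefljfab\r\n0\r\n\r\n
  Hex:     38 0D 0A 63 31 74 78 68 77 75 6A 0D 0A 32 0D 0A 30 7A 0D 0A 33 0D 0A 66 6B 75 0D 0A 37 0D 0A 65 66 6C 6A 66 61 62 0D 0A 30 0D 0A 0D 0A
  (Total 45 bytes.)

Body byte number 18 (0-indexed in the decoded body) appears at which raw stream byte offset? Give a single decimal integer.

Answer: 36

Derivation:
Chunk 1: stream[0..1]='8' size=0x8=8, data at stream[3..11]='c1txhwuj' -> body[0..8], body so far='c1txhwuj'
Chunk 2: stream[13..14]='2' size=0x2=2, data at stream[16..18]='0z' -> body[8..10], body so far='c1txhwuj0z'
Chunk 3: stream[20..21]='3' size=0x3=3, data at stream[23..26]='fku' -> body[10..13], body so far='c1txhwuj0zfku'
Chunk 4: stream[28..29]='7' size=0x7=7, data at stream[31..38]='efljfab' -> body[13..20], body so far='c1txhwuj0zfkuefljfab'
Chunk 5: stream[40..41]='0' size=0 (terminator). Final body='c1txhwuj0zfkuefljfab' (20 bytes)
Body byte 18 at stream offset 36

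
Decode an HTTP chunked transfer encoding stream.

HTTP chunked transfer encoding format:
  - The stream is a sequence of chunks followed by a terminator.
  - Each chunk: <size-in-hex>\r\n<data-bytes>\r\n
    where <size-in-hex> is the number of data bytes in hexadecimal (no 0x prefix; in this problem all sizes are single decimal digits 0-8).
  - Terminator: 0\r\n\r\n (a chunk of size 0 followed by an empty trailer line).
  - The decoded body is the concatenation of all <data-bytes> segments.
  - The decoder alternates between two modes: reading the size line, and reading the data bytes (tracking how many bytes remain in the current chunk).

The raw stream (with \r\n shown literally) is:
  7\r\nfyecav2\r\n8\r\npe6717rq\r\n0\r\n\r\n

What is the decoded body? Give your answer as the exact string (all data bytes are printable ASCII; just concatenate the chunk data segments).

Answer: fyecav2pe6717rq

Derivation:
Chunk 1: stream[0..1]='7' size=0x7=7, data at stream[3..10]='fyecav2' -> body[0..7], body so far='fyecav2'
Chunk 2: stream[12..13]='8' size=0x8=8, data at stream[15..23]='pe6717rq' -> body[7..15], body so far='fyecav2pe6717rq'
Chunk 3: stream[25..26]='0' size=0 (terminator). Final body='fyecav2pe6717rq' (15 bytes)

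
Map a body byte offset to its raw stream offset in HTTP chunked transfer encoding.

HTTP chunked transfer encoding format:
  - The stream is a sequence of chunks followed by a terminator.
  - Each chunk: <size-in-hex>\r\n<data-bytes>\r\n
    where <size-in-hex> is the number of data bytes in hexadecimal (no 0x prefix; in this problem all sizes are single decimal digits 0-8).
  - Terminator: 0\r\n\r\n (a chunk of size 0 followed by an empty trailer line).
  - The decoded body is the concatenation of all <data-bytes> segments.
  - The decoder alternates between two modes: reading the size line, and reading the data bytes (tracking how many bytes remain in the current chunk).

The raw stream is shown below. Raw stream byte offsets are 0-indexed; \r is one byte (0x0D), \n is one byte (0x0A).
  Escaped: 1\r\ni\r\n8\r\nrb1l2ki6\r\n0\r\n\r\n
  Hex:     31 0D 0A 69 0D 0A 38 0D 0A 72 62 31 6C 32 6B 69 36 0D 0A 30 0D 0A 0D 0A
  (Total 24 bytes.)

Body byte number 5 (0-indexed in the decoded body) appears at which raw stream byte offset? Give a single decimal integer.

Answer: 13

Derivation:
Chunk 1: stream[0..1]='1' size=0x1=1, data at stream[3..4]='i' -> body[0..1], body so far='i'
Chunk 2: stream[6..7]='8' size=0x8=8, data at stream[9..17]='rb1l2ki6' -> body[1..9], body so far='irb1l2ki6'
Chunk 3: stream[19..20]='0' size=0 (terminator). Final body='irb1l2ki6' (9 bytes)
Body byte 5 at stream offset 13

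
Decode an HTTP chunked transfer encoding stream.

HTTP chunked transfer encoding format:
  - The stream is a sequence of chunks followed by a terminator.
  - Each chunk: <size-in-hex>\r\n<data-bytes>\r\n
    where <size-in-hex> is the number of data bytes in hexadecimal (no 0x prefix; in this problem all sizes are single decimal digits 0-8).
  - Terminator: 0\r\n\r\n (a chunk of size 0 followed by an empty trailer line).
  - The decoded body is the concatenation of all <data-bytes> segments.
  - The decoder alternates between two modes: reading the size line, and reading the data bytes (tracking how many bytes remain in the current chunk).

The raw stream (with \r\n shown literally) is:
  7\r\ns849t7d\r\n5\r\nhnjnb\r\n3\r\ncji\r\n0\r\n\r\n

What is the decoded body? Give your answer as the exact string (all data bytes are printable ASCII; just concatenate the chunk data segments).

Chunk 1: stream[0..1]='7' size=0x7=7, data at stream[3..10]='s849t7d' -> body[0..7], body so far='s849t7d'
Chunk 2: stream[12..13]='5' size=0x5=5, data at stream[15..20]='hnjnb' -> body[7..12], body so far='s849t7dhnjnb'
Chunk 3: stream[22..23]='3' size=0x3=3, data at stream[25..28]='cji' -> body[12..15], body so far='s849t7dhnjnbcji'
Chunk 4: stream[30..31]='0' size=0 (terminator). Final body='s849t7dhnjnbcji' (15 bytes)

Answer: s849t7dhnjnbcji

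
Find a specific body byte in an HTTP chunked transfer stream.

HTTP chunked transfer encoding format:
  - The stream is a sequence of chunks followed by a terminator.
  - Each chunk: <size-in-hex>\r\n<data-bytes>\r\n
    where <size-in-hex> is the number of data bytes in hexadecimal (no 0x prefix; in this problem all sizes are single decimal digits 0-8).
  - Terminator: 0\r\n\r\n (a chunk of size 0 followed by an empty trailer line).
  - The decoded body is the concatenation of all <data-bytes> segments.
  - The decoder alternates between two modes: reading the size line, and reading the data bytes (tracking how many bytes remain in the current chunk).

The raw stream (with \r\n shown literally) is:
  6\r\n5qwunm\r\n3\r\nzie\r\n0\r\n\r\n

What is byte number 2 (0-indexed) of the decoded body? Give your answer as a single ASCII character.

Chunk 1: stream[0..1]='6' size=0x6=6, data at stream[3..9]='5qwunm' -> body[0..6], body so far='5qwunm'
Chunk 2: stream[11..12]='3' size=0x3=3, data at stream[14..17]='zie' -> body[6..9], body so far='5qwunmzie'
Chunk 3: stream[19..20]='0' size=0 (terminator). Final body='5qwunmzie' (9 bytes)
Body byte 2 = 'w'

Answer: w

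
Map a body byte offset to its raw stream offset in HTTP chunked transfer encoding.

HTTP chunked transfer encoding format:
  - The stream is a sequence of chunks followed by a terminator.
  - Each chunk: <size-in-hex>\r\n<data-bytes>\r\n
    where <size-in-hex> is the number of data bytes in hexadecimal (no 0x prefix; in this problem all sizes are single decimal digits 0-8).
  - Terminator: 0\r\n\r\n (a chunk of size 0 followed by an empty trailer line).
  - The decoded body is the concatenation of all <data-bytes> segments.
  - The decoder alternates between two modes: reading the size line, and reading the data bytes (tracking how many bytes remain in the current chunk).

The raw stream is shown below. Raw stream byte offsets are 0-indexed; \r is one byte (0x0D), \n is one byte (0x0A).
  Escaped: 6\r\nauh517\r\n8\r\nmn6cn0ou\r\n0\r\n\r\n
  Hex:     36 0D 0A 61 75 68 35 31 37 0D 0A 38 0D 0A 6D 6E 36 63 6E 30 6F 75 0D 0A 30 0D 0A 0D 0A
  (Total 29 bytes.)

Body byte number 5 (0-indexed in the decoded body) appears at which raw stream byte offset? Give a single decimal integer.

Answer: 8

Derivation:
Chunk 1: stream[0..1]='6' size=0x6=6, data at stream[3..9]='auh517' -> body[0..6], body so far='auh517'
Chunk 2: stream[11..12]='8' size=0x8=8, data at stream[14..22]='mn6cn0ou' -> body[6..14], body so far='auh517mn6cn0ou'
Chunk 3: stream[24..25]='0' size=0 (terminator). Final body='auh517mn6cn0ou' (14 bytes)
Body byte 5 at stream offset 8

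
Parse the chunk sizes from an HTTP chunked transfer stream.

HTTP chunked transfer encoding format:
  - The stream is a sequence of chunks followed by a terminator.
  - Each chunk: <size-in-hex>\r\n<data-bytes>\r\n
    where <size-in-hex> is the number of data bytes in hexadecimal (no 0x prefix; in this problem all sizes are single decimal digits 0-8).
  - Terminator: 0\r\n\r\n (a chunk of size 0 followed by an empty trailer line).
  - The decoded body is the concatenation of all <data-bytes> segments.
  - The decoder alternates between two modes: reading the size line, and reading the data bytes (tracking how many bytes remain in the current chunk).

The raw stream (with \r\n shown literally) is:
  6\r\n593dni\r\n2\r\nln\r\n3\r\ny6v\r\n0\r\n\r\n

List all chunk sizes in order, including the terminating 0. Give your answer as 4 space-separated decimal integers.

Chunk 1: stream[0..1]='6' size=0x6=6, data at stream[3..9]='593dni' -> body[0..6], body so far='593dni'
Chunk 2: stream[11..12]='2' size=0x2=2, data at stream[14..16]='ln' -> body[6..8], body so far='593dniln'
Chunk 3: stream[18..19]='3' size=0x3=3, data at stream[21..24]='y6v' -> body[8..11], body so far='593dnilny6v'
Chunk 4: stream[26..27]='0' size=0 (terminator). Final body='593dnilny6v' (11 bytes)

Answer: 6 2 3 0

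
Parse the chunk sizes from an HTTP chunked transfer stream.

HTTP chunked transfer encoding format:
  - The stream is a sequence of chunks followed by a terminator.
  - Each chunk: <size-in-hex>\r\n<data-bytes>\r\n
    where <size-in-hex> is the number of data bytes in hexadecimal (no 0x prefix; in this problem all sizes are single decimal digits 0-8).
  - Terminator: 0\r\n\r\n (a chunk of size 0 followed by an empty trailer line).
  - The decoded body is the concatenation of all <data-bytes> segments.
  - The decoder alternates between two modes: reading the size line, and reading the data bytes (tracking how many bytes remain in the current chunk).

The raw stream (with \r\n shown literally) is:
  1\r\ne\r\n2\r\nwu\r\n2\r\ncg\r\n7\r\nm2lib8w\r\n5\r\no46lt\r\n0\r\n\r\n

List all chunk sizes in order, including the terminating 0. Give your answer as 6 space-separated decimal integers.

Answer: 1 2 2 7 5 0

Derivation:
Chunk 1: stream[0..1]='1' size=0x1=1, data at stream[3..4]='e' -> body[0..1], body so far='e'
Chunk 2: stream[6..7]='2' size=0x2=2, data at stream[9..11]='wu' -> body[1..3], body so far='ewu'
Chunk 3: stream[13..14]='2' size=0x2=2, data at stream[16..18]='cg' -> body[3..5], body so far='ewucg'
Chunk 4: stream[20..21]='7' size=0x7=7, data at stream[23..30]='m2lib8w' -> body[5..12], body so far='ewucgm2lib8w'
Chunk 5: stream[32..33]='5' size=0x5=5, data at stream[35..40]='o46lt' -> body[12..17], body so far='ewucgm2lib8wo46lt'
Chunk 6: stream[42..43]='0' size=0 (terminator). Final body='ewucgm2lib8wo46lt' (17 bytes)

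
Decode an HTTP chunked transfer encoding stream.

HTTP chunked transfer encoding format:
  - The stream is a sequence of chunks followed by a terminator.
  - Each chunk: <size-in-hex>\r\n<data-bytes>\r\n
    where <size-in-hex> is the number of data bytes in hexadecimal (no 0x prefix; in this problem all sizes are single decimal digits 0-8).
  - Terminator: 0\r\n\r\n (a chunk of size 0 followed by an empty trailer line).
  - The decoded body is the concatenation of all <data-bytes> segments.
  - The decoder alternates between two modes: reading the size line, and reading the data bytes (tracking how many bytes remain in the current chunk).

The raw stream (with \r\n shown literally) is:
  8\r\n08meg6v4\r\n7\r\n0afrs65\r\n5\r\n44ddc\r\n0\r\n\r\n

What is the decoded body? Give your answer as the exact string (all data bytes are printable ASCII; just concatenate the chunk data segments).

Chunk 1: stream[0..1]='8' size=0x8=8, data at stream[3..11]='08meg6v4' -> body[0..8], body so far='08meg6v4'
Chunk 2: stream[13..14]='7' size=0x7=7, data at stream[16..23]='0afrs65' -> body[8..15], body so far='08meg6v40afrs65'
Chunk 3: stream[25..26]='5' size=0x5=5, data at stream[28..33]='44ddc' -> body[15..20], body so far='08meg6v40afrs6544ddc'
Chunk 4: stream[35..36]='0' size=0 (terminator). Final body='08meg6v40afrs6544ddc' (20 bytes)

Answer: 08meg6v40afrs6544ddc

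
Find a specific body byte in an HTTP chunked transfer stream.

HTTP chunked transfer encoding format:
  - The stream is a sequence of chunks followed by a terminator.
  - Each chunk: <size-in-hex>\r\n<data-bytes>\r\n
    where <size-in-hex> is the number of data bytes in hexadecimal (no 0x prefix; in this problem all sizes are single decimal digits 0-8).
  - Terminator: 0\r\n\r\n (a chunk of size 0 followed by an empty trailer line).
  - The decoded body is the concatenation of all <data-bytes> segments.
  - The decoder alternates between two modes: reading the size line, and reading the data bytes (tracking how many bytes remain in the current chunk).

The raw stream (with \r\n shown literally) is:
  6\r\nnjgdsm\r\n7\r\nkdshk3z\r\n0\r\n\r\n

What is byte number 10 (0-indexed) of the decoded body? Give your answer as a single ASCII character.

Answer: k

Derivation:
Chunk 1: stream[0..1]='6' size=0x6=6, data at stream[3..9]='njgdsm' -> body[0..6], body so far='njgdsm'
Chunk 2: stream[11..12]='7' size=0x7=7, data at stream[14..21]='kdshk3z' -> body[6..13], body so far='njgdsmkdshk3z'
Chunk 3: stream[23..24]='0' size=0 (terminator). Final body='njgdsmkdshk3z' (13 bytes)
Body byte 10 = 'k'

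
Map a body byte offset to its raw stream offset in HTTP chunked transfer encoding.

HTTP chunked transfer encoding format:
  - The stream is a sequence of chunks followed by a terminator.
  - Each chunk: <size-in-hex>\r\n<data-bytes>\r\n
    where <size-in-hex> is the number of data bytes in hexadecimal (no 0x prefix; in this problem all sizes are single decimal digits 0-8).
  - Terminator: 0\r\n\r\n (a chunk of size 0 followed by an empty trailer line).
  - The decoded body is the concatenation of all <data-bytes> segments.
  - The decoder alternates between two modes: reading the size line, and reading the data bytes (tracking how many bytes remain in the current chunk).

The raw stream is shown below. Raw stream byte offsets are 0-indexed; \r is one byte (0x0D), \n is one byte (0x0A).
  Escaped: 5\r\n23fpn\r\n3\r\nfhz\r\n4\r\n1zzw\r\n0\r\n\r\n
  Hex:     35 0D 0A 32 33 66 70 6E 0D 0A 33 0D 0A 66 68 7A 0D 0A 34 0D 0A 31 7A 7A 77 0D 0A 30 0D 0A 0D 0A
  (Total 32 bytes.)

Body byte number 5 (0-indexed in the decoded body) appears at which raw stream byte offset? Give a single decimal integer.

Chunk 1: stream[0..1]='5' size=0x5=5, data at stream[3..8]='23fpn' -> body[0..5], body so far='23fpn'
Chunk 2: stream[10..11]='3' size=0x3=3, data at stream[13..16]='fhz' -> body[5..8], body so far='23fpnfhz'
Chunk 3: stream[18..19]='4' size=0x4=4, data at stream[21..25]='1zzw' -> body[8..12], body so far='23fpnfhz1zzw'
Chunk 4: stream[27..28]='0' size=0 (terminator). Final body='23fpnfhz1zzw' (12 bytes)
Body byte 5 at stream offset 13

Answer: 13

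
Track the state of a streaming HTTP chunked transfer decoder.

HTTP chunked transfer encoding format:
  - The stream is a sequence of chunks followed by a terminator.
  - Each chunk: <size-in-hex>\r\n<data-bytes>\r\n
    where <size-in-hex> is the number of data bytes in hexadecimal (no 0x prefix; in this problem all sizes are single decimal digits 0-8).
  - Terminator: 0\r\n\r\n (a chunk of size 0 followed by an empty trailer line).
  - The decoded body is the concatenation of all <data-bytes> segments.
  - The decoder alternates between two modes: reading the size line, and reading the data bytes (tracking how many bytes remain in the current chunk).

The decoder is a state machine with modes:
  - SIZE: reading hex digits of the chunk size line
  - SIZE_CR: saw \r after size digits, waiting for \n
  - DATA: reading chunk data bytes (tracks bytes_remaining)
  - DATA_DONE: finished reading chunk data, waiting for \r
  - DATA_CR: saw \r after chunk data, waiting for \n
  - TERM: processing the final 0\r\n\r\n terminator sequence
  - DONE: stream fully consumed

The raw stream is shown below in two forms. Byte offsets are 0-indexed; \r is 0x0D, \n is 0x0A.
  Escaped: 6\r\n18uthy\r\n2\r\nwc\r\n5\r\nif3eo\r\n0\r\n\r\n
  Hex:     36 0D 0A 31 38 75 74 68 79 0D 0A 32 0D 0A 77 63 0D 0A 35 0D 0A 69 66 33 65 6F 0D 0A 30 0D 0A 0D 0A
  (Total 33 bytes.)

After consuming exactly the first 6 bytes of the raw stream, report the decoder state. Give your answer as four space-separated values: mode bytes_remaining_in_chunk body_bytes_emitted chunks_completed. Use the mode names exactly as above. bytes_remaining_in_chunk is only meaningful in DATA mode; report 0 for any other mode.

Answer: DATA 3 3 0

Derivation:
Byte 0 = '6': mode=SIZE remaining=0 emitted=0 chunks_done=0
Byte 1 = 0x0D: mode=SIZE_CR remaining=0 emitted=0 chunks_done=0
Byte 2 = 0x0A: mode=DATA remaining=6 emitted=0 chunks_done=0
Byte 3 = '1': mode=DATA remaining=5 emitted=1 chunks_done=0
Byte 4 = '8': mode=DATA remaining=4 emitted=2 chunks_done=0
Byte 5 = 'u': mode=DATA remaining=3 emitted=3 chunks_done=0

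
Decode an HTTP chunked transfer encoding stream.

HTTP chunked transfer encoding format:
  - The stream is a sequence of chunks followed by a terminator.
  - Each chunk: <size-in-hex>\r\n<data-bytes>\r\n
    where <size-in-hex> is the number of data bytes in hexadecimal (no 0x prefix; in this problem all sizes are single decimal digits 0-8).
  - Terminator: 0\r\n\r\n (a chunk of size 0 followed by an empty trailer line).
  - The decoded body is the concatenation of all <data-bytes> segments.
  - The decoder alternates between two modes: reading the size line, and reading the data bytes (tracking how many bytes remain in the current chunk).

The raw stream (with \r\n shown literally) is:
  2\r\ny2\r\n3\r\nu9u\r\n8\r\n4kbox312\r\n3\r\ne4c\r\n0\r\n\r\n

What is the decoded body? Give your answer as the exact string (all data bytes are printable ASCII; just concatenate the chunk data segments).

Chunk 1: stream[0..1]='2' size=0x2=2, data at stream[3..5]='y2' -> body[0..2], body so far='y2'
Chunk 2: stream[7..8]='3' size=0x3=3, data at stream[10..13]='u9u' -> body[2..5], body so far='y2u9u'
Chunk 3: stream[15..16]='8' size=0x8=8, data at stream[18..26]='4kbox312' -> body[5..13], body so far='y2u9u4kbox312'
Chunk 4: stream[28..29]='3' size=0x3=3, data at stream[31..34]='e4c' -> body[13..16], body so far='y2u9u4kbox312e4c'
Chunk 5: stream[36..37]='0' size=0 (terminator). Final body='y2u9u4kbox312e4c' (16 bytes)

Answer: y2u9u4kbox312e4c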